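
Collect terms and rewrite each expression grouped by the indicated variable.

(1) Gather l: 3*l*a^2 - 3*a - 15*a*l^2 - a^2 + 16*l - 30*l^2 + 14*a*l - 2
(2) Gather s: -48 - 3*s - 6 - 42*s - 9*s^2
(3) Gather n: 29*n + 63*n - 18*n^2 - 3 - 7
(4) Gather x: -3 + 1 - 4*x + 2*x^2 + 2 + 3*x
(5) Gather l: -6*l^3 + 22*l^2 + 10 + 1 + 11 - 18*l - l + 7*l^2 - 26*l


(1) = -a^2 - 3*a + l^2*(-15*a - 30) + l*(3*a^2 + 14*a + 16) - 2
(2) = -9*s^2 - 45*s - 54
(3) = -18*n^2 + 92*n - 10
(4) = 2*x^2 - x
(5) = -6*l^3 + 29*l^2 - 45*l + 22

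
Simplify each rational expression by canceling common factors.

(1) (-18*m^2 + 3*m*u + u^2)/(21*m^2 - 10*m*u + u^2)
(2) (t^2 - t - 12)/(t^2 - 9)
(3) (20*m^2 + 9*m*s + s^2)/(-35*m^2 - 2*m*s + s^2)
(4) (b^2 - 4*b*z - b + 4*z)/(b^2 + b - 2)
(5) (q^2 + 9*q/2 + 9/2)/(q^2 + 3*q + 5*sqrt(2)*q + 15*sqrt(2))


(1) = (6*m + u)/(-7*m + u)
(2) = (t - 4)/(t - 3)
(3) = (4*m + s)/(-7*m + s)
(4) = (b - 4*z)/(b + 2)
(5) = (2*q + 3)/(2*q + 10*sqrt(2))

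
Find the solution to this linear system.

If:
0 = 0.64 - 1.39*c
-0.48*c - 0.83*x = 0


Then:
c = 0.46
x = -0.27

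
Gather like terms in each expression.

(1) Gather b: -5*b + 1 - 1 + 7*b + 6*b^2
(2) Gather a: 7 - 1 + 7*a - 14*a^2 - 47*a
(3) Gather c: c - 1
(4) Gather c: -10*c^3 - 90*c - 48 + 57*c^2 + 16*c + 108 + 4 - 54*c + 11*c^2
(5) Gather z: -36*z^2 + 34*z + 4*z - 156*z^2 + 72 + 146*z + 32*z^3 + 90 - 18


(1) = 6*b^2 + 2*b
(2) = -14*a^2 - 40*a + 6
(3) = c - 1
(4) = -10*c^3 + 68*c^2 - 128*c + 64
(5) = 32*z^3 - 192*z^2 + 184*z + 144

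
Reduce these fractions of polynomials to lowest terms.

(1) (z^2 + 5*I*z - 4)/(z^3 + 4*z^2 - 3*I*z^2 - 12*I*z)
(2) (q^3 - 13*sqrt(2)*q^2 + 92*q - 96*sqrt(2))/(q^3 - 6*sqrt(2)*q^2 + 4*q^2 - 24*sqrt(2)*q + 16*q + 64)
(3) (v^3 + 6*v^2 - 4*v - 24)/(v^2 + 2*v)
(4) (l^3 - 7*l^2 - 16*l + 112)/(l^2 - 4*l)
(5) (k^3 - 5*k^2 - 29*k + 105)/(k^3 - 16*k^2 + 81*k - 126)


(1) = (z^2 + 5*I*z - 4)/(z^3 + z^2*(4 - 3*I) - 12*I*z)
(2) = (q^2 - 11*sqrt(2)*q + 48)/(q^2 + q*(4 - 4*sqrt(2)) - 16*sqrt(2))
(3) = (v^2 + 4*v - 12)/v
(4) = (l^2 - 3*l - 28)/l
(5) = (k + 5)/(k - 6)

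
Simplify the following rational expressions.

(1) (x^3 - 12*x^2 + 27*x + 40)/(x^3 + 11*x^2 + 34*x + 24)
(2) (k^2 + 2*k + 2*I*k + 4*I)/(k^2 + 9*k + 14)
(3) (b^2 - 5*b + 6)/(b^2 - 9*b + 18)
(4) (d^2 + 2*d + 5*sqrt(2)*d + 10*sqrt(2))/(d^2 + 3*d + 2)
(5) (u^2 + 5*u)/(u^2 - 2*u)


(1) = (x^2 - 13*x + 40)/(x^2 + 10*x + 24)
(2) = (k + 2*I)/(k + 7)
(3) = (b - 2)/(b - 6)
(4) = (d + 5*sqrt(2))/(d + 1)
(5) = (u + 5)/(u - 2)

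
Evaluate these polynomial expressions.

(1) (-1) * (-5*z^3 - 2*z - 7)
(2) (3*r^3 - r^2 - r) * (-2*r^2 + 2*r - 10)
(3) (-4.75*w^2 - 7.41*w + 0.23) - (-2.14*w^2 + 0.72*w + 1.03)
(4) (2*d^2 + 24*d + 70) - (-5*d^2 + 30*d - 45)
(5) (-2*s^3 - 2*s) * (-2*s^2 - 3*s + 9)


(1) = 5*z^3 + 2*z + 7
(2) = -6*r^5 + 8*r^4 - 30*r^3 + 8*r^2 + 10*r
(3) = -2.61*w^2 - 8.13*w - 0.8
(4) = 7*d^2 - 6*d + 115
(5) = 4*s^5 + 6*s^4 - 14*s^3 + 6*s^2 - 18*s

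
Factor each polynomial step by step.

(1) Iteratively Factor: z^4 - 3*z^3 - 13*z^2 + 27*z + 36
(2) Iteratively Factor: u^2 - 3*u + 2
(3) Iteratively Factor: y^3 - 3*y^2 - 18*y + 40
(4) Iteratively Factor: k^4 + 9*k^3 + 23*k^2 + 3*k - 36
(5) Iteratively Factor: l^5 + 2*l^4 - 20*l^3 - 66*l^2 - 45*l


(1) = (z - 4)*(z^3 + z^2 - 9*z - 9) = (z - 4)*(z + 3)*(z^2 - 2*z - 3) = (z - 4)*(z - 3)*(z + 3)*(z + 1)
(2) = (u - 1)*(u - 2)
(3) = (y - 5)*(y^2 + 2*y - 8) = (y - 5)*(y + 4)*(y - 2)
(4) = (k + 3)*(k^3 + 6*k^2 + 5*k - 12) = (k + 3)*(k + 4)*(k^2 + 2*k - 3) = (k + 3)^2*(k + 4)*(k - 1)
(5) = (l + 3)*(l^4 - l^3 - 17*l^2 - 15*l) = (l - 5)*(l + 3)*(l^3 + 4*l^2 + 3*l) = (l - 5)*(l + 1)*(l + 3)*(l^2 + 3*l) = l*(l - 5)*(l + 1)*(l + 3)*(l + 3)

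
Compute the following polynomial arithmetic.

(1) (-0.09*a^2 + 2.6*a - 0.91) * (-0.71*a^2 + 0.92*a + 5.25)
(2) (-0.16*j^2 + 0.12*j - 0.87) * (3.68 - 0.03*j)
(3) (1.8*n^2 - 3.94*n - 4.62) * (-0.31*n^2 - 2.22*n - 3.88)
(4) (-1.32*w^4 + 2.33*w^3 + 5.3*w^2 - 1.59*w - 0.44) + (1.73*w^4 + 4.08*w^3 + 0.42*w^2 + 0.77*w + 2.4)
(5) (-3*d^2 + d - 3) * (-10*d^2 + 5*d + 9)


(1) = 0.0639*a^4 - 1.9288*a^3 + 2.5656*a^2 + 12.8128*a - 4.7775
(2) = 0.0048*j^3 - 0.5924*j^2 + 0.4677*j - 3.2016
(3) = -0.558*n^4 - 2.7746*n^3 + 3.195*n^2 + 25.5436*n + 17.9256
(4) = 0.41*w^4 + 6.41*w^3 + 5.72*w^2 - 0.82*w + 1.96
(5) = 30*d^4 - 25*d^3 + 8*d^2 - 6*d - 27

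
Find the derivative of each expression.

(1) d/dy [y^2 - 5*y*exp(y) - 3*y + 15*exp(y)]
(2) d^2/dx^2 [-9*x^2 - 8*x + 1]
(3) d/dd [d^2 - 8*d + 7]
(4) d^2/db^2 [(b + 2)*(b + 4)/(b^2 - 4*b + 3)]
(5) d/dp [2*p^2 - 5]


(1) = -5*y*exp(y) + 2*y + 10*exp(y) - 3
(2) = -18
(3) = 2*d - 8
(4) = 10*(2*b^3 + 3*b^2 - 30*b + 37)/(b^6 - 12*b^5 + 57*b^4 - 136*b^3 + 171*b^2 - 108*b + 27)
(5) = 4*p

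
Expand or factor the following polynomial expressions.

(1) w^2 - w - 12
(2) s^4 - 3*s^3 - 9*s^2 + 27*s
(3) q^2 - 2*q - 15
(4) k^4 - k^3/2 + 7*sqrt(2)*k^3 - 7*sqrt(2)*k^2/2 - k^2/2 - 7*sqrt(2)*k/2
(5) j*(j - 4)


(1) = (w - 4)*(w + 3)
(2) = s*(s - 3)^2*(s + 3)
(3) = (q - 5)*(q + 3)
(4) = k*(k - 1)*(k + 1/2)*(k + 7*sqrt(2))
(5) = j^2 - 4*j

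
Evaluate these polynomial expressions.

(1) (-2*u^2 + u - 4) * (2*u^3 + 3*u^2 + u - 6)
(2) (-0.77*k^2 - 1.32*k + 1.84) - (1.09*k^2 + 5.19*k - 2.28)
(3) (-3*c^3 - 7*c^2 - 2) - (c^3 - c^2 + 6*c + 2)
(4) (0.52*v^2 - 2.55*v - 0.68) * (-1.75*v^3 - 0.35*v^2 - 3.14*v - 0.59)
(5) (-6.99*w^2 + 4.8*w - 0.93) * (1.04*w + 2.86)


(1) = -4*u^5 - 4*u^4 - 7*u^3 + u^2 - 10*u + 24
(2) = -1.86*k^2 - 6.51*k + 4.12
(3) = -4*c^3 - 6*c^2 - 6*c - 4
(4) = -0.91*v^5 + 4.2805*v^4 + 0.4497*v^3 + 7.9382*v^2 + 3.6397*v + 0.4012
(5) = -7.2696*w^3 - 14.9994*w^2 + 12.7608*w - 2.6598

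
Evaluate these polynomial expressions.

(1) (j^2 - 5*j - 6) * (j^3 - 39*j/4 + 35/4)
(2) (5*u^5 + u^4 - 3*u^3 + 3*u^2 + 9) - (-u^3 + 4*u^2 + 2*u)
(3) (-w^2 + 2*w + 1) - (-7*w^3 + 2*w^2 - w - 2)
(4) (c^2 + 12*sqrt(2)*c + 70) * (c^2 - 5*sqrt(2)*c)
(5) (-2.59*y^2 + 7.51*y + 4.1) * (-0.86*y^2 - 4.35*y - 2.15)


(1) = j^5 - 5*j^4 - 63*j^3/4 + 115*j^2/2 + 59*j/4 - 105/2
(2) = 5*u^5 + u^4 - 2*u^3 - u^2 - 2*u + 9
(3) = 7*w^3 - 3*w^2 + 3*w + 3
(4) = c^4 + 7*sqrt(2)*c^3 - 50*c^2 - 350*sqrt(2)*c
(5) = 2.2274*y^4 + 4.8079*y^3 - 30.626*y^2 - 33.9815*y - 8.815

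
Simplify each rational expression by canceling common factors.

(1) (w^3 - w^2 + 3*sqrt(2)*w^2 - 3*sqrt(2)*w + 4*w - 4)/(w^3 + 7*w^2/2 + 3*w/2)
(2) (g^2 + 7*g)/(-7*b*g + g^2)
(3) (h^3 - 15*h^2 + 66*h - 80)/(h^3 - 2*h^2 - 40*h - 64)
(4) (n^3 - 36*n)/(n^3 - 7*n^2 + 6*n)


(1) = (2*w^3 + w^2*(-2 + 6*sqrt(2)) + w*(8 - 6*sqrt(2)) - 8)/(2*w^3 + 7*w^2 + 3*w)
(2) = (-g - 7)/(7*b - g)
(3) = (h^2 - 7*h + 10)/(h^2 + 6*h + 8)
(4) = (n + 6)/(n - 1)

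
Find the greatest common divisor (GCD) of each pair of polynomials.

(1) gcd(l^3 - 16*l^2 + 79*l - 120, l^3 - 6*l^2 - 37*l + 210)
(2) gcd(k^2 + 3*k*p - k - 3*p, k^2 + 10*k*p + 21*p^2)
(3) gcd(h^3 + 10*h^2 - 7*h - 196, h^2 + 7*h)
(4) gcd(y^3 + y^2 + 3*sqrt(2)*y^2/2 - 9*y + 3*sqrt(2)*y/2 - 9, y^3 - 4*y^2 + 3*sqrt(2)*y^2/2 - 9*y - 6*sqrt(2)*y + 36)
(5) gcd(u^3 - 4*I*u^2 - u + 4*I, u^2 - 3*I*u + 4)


(1) = gcd((l - 8)*(l - 5)*(l - 3), (l - 7)*(l - 5)*(l + 6)) = l - 5
(2) = gcd((k - 1)*(k + 3*p), (k + 3*p)*(k + 7*p)) = k + 3*p
(3) = h + 7
(4) = gcd((y + 1)*(y - 3*sqrt(2)/2)*(y + 3*sqrt(2)), (y - 4)*(y - 3*sqrt(2)/2)*(y + 3*sqrt(2))) = y^2 + 3*sqrt(2)*y/2 - 9
(5) = u - 4*I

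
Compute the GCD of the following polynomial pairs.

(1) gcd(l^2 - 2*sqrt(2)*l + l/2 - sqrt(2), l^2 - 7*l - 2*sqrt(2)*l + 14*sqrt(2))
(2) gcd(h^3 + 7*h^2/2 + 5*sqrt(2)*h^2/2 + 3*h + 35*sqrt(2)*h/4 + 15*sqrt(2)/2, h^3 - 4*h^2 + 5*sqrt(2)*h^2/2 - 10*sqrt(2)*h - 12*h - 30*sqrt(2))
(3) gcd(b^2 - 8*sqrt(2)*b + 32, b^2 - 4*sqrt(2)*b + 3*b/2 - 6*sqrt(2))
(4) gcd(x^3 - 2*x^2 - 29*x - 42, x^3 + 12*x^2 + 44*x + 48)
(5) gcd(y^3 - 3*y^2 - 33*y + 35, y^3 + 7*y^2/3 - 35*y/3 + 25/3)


(1) = gcd((l + 1/2)*(l - 2*sqrt(2)), (l - 7)*(l - 2*sqrt(2))) = l - 2*sqrt(2)
(2) = h^2 + h*(2 + 5*sqrt(2)/2) + 5*sqrt(2)
(3) = gcd((b - 4*sqrt(2))^2, (b + 3/2)*(b - 4*sqrt(2))) = b - 4*sqrt(2)
(4) = gcd((x - 7)*(x + 2)*(x + 3), (x + 2)*(x + 4)*(x + 6)) = x + 2
(5) = gcd((y - 7)*(y - 1)*(y + 5), (y - 5/3)*(y - 1)*(y + 5)) = y^2 + 4*y - 5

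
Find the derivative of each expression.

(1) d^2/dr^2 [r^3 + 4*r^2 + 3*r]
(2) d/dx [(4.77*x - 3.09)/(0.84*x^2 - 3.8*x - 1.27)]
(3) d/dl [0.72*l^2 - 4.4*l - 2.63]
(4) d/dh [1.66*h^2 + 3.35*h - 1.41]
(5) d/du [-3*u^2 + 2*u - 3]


(1) = 6*r + 8
(2) = (-4.0068*x^2 + 5.1912*x - 17.7999)/(0.7056*x^4 - 6.384*x^3 + 12.3064*x^2 + 9.652*x + 1.6129)
(3) = 1.44*l - 4.4
(4) = 3.32*h + 3.35
(5) = 2 - 6*u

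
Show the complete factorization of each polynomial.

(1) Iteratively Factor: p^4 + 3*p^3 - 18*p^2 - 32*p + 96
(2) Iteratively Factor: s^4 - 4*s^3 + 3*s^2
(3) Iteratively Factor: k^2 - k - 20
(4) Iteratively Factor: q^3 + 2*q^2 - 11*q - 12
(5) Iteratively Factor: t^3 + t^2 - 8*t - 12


(1) = (p - 2)*(p^3 + 5*p^2 - 8*p - 48) = (p - 2)*(p + 4)*(p^2 + p - 12) = (p - 3)*(p - 2)*(p + 4)*(p + 4)
(2) = (s)*(s^3 - 4*s^2 + 3*s) = s^2*(s^2 - 4*s + 3) = s^2*(s - 1)*(s - 3)
(3) = (k - 5)*(k + 4)
(4) = (q - 3)*(q^2 + 5*q + 4) = (q - 3)*(q + 1)*(q + 4)
(5) = (t + 2)*(t^2 - t - 6) = (t - 3)*(t + 2)*(t + 2)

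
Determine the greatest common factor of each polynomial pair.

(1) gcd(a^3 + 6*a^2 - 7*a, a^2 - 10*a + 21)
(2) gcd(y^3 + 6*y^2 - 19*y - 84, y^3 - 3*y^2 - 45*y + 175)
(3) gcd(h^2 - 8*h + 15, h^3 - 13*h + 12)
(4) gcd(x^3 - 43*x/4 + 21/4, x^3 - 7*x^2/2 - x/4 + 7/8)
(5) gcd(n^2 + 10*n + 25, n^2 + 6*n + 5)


(1) = gcd(a*(a - 1)*(a + 7), (a - 7)*(a - 3)) = 1
(2) = y + 7
(3) = gcd((h - 5)*(h - 3), (h - 3)*(h - 1)*(h + 4)) = h - 3
(4) = x - 1/2
(5) = gcd((n + 5)^2, (n + 1)*(n + 5)) = n + 5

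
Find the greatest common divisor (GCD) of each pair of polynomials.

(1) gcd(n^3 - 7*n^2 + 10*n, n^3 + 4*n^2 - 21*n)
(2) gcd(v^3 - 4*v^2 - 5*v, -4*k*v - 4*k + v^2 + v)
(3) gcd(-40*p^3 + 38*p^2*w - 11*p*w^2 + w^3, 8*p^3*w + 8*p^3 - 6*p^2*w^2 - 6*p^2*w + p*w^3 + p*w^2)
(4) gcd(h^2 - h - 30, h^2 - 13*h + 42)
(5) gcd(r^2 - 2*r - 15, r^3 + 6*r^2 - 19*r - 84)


(1) = gcd(n*(n - 5)*(n - 2), n*(n - 3)*(n + 7)) = n
(2) = v + 1
(3) = 8*p^2 - 6*p*w + w^2
(4) = h - 6
(5) = r + 3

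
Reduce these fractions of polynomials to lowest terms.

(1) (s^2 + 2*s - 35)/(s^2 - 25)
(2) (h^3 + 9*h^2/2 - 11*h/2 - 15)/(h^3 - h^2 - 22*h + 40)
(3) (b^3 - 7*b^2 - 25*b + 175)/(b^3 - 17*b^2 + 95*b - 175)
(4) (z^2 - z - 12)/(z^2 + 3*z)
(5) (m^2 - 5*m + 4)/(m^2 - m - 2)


(1) = (s + 7)/(s + 5)
(2) = (2*h + 3)/(2*h - 8)
(3) = (b + 5)/(b - 5)
(4) = (z - 4)/z
(5) = (m^2 - 5*m + 4)/(m^2 - m - 2)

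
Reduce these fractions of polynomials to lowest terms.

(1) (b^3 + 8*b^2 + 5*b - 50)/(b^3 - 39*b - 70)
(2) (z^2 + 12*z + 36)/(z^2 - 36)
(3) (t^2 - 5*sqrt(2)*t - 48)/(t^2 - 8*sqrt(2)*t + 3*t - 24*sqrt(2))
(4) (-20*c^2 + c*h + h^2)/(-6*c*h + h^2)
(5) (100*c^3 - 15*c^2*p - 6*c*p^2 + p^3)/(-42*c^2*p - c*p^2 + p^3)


(1) = (b^2 + 3*b - 10)/(b^2 - 5*b - 14)
(2) = (z + 6)/(z - 6)
(3) = (t + 3*sqrt(2))/(t + 3)
(4) = (20*c^2 - c*h - h^2)/(6*c*h - h^2)
(5) = (100*c^3 - 15*c^2*p - 6*c*p^2 + p^3)/(-42*c^2*p - c*p^2 + p^3)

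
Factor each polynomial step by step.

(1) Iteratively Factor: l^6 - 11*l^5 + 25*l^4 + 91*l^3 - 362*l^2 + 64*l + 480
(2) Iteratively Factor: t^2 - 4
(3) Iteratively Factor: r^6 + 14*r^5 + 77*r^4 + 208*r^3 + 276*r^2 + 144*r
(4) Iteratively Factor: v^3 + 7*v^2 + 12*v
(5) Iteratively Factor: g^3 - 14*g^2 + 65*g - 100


(1) = (l - 4)*(l^5 - 7*l^4 - 3*l^3 + 79*l^2 - 46*l - 120) = (l - 4)^2*(l^4 - 3*l^3 - 15*l^2 + 19*l + 30) = (l - 5)*(l - 4)^2*(l^3 + 2*l^2 - 5*l - 6) = (l - 5)*(l - 4)^2*(l - 2)*(l^2 + 4*l + 3) = (l - 5)*(l - 4)^2*(l - 2)*(l + 3)*(l + 1)
(2) = (t + 2)*(t - 2)
(3) = (r + 4)*(r^5 + 10*r^4 + 37*r^3 + 60*r^2 + 36*r) = (r + 3)*(r + 4)*(r^4 + 7*r^3 + 16*r^2 + 12*r) = (r + 2)*(r + 3)*(r + 4)*(r^3 + 5*r^2 + 6*r) = (r + 2)^2*(r + 3)*(r + 4)*(r^2 + 3*r) = (r + 2)^2*(r + 3)^2*(r + 4)*(r)
(4) = (v + 3)*(v^2 + 4*v) = v*(v + 3)*(v + 4)
(5) = (g - 5)*(g^2 - 9*g + 20) = (g - 5)*(g - 4)*(g - 5)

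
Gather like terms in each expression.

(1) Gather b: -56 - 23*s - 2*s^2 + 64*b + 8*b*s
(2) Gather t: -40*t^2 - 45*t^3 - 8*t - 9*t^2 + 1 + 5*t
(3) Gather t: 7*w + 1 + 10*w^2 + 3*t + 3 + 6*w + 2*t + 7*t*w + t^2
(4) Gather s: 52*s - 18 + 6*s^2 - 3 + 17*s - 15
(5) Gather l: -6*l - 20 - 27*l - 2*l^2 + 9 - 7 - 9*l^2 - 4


(1) = b*(8*s + 64) - 2*s^2 - 23*s - 56
(2) = -45*t^3 - 49*t^2 - 3*t + 1
(3) = t^2 + t*(7*w + 5) + 10*w^2 + 13*w + 4
(4) = 6*s^2 + 69*s - 36
(5) = -11*l^2 - 33*l - 22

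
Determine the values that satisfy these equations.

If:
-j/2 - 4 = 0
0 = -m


Then:
j = -8
m = 0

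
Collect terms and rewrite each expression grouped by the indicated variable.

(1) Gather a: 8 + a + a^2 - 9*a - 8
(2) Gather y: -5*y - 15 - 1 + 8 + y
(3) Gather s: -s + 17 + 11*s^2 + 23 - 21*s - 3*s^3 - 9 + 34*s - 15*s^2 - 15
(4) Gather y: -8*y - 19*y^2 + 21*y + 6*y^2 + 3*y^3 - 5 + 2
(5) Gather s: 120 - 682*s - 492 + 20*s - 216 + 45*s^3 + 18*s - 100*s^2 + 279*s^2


(1) = a^2 - 8*a
(2) = -4*y - 8
(3) = -3*s^3 - 4*s^2 + 12*s + 16
(4) = 3*y^3 - 13*y^2 + 13*y - 3
(5) = 45*s^3 + 179*s^2 - 644*s - 588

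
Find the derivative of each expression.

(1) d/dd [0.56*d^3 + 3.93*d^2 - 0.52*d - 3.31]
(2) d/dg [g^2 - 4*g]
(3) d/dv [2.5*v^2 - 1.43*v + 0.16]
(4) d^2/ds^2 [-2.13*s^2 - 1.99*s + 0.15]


(1) = 1.68*d^2 + 7.86*d - 0.52
(2) = 2*g - 4
(3) = 5.0*v - 1.43
(4) = -4.26000000000000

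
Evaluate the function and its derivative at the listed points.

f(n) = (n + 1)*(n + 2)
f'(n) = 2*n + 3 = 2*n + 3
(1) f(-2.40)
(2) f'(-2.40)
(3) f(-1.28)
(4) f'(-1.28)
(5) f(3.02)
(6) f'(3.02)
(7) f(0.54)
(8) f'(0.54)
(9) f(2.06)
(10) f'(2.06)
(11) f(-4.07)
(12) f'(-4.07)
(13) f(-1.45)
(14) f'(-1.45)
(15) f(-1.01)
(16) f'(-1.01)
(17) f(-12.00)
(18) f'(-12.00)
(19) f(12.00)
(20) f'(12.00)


(1) = 0.56
(2) = -1.80
(3) = -0.20
(4) = 0.44
(5) = 20.18
(6) = 9.04
(7) = 3.91
(8) = 4.08
(9) = 12.42
(10) = 7.12
(11) = 6.35
(12) = -5.14
(13) = -0.25
(14) = 0.10
(15) = -0.01
(16) = 0.98
(17) = 110.00
(18) = -21.00
(19) = 182.00
(20) = 27.00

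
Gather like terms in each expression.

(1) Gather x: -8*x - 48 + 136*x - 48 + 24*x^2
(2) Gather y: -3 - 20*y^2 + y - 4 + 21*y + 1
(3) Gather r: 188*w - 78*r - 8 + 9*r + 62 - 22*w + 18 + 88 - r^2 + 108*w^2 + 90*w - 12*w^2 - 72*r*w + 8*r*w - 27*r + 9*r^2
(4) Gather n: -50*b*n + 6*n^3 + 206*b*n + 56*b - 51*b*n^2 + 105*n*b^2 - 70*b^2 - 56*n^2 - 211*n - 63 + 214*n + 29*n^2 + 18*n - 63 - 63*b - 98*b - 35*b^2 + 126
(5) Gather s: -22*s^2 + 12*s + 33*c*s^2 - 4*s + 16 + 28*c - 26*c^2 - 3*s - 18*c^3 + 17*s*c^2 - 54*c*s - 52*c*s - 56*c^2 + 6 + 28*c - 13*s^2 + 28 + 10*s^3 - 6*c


(1) = 24*x^2 + 128*x - 96
(2) = -20*y^2 + 22*y - 6
(3) = 8*r^2 + r*(-64*w - 96) + 96*w^2 + 256*w + 160
(4) = -105*b^2 - 105*b + 6*n^3 + n^2*(-51*b - 27) + n*(105*b^2 + 156*b + 21)
(5) = -18*c^3 - 82*c^2 + 50*c + 10*s^3 + s^2*(33*c - 35) + s*(17*c^2 - 106*c + 5) + 50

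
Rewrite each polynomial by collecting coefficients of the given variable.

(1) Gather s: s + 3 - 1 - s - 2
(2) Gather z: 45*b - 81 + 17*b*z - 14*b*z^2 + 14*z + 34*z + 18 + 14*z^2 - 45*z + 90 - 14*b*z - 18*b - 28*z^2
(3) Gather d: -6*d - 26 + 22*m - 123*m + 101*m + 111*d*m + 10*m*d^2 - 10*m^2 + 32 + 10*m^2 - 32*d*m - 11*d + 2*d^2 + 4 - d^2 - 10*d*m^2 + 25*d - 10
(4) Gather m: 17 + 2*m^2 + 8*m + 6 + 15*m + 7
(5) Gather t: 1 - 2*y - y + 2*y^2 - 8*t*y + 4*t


(1) = 0
(2) = 27*b + z^2*(-14*b - 14) + z*(3*b + 3) + 27
(3) = d^2*(10*m + 1) + d*(-10*m^2 + 79*m + 8)
(4) = 2*m^2 + 23*m + 30
(5) = t*(4 - 8*y) + 2*y^2 - 3*y + 1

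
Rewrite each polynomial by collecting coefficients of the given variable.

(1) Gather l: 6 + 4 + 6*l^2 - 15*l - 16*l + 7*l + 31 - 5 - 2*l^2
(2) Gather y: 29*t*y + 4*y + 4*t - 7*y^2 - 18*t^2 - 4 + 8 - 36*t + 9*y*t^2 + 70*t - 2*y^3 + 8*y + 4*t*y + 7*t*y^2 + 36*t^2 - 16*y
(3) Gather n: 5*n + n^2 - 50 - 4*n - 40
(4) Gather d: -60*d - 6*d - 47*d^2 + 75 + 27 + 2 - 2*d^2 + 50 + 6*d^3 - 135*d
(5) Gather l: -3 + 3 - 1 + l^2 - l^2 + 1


(1) = 4*l^2 - 24*l + 36
(2) = 18*t^2 + 38*t - 2*y^3 + y^2*(7*t - 7) + y*(9*t^2 + 33*t - 4) + 4
(3) = n^2 + n - 90
(4) = 6*d^3 - 49*d^2 - 201*d + 154
(5) = 0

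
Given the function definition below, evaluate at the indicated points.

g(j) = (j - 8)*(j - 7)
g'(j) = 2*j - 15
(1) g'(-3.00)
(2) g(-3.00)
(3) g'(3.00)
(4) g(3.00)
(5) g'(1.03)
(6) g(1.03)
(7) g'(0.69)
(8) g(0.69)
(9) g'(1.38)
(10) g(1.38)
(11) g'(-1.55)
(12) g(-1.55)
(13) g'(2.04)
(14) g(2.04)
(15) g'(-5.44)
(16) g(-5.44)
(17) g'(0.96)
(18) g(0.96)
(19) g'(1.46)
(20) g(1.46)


(1) = -21.00
(2) = 110.00
(3) = -9.00
(4) = 20.00
(5) = -12.94
(6) = 41.61
(7) = -13.62
(8) = 46.13
(9) = -12.24
(10) = 37.20
(11) = -18.10
(12) = 81.65
(13) = -10.92
(14) = 29.56
(15) = -25.88
(16) = 167.19
(17) = -13.08
(18) = 42.52
(19) = -12.08
(20) = 36.23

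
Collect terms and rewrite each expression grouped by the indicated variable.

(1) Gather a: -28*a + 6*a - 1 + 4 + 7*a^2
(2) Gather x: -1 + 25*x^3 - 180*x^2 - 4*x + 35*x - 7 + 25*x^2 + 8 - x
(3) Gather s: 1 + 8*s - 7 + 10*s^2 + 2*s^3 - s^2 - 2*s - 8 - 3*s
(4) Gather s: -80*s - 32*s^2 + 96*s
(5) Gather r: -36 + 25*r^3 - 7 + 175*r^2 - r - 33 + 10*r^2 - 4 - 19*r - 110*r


(1) = 7*a^2 - 22*a + 3
(2) = 25*x^3 - 155*x^2 + 30*x
(3) = 2*s^3 + 9*s^2 + 3*s - 14
(4) = -32*s^2 + 16*s
(5) = 25*r^3 + 185*r^2 - 130*r - 80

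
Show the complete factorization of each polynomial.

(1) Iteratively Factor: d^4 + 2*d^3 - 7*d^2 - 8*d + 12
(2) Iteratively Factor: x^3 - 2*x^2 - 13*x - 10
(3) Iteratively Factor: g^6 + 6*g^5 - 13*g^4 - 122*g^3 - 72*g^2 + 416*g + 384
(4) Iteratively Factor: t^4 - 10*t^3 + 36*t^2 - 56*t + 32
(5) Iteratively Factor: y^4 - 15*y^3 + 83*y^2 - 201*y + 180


(1) = (d + 3)*(d^3 - d^2 - 4*d + 4) = (d + 2)*(d + 3)*(d^2 - 3*d + 2) = (d - 2)*(d + 2)*(d + 3)*(d - 1)
(2) = (x + 2)*(x^2 - 4*x - 5) = (x - 5)*(x + 2)*(x + 1)
(3) = (g + 4)*(g^5 + 2*g^4 - 21*g^3 - 38*g^2 + 80*g + 96) = (g + 4)^2*(g^4 - 2*g^3 - 13*g^2 + 14*g + 24) = (g + 3)*(g + 4)^2*(g^3 - 5*g^2 + 2*g + 8) = (g - 2)*(g + 3)*(g + 4)^2*(g^2 - 3*g - 4) = (g - 2)*(g + 1)*(g + 3)*(g + 4)^2*(g - 4)
(4) = (t - 4)*(t^3 - 6*t^2 + 12*t - 8) = (t - 4)*(t - 2)*(t^2 - 4*t + 4) = (t - 4)*(t - 2)^2*(t - 2)
(5) = (y - 3)*(y^3 - 12*y^2 + 47*y - 60) = (y - 4)*(y - 3)*(y^2 - 8*y + 15) = (y - 4)*(y - 3)^2*(y - 5)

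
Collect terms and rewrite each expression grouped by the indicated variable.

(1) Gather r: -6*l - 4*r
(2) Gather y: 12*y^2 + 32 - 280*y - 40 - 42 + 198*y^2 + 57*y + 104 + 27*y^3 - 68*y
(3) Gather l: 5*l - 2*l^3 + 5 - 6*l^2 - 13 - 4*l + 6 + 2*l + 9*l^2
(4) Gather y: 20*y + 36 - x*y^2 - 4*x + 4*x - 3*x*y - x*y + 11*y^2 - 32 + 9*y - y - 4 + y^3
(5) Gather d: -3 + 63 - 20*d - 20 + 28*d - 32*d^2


(1) = -6*l - 4*r
(2) = 27*y^3 + 210*y^2 - 291*y + 54
(3) = -2*l^3 + 3*l^2 + 3*l - 2
(4) = y^3 + y^2*(11 - x) + y*(28 - 4*x)
(5) = -32*d^2 + 8*d + 40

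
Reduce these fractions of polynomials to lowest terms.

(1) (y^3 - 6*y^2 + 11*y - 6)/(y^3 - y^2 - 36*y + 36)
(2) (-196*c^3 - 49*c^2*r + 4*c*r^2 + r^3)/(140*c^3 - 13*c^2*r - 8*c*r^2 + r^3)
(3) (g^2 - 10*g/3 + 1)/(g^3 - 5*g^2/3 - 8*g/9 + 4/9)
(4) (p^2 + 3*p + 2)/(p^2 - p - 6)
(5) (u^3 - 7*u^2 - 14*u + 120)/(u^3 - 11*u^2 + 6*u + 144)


(1) = (y^2 - 5*y + 6)/(y^2 - 36)
(2) = (7*c + r)/(-5*c + r)
(3) = (3*g - 9)/(3*g^2 - 4*g - 4)
(4) = (p + 1)/(p - 3)
(5) = (u^2 - u - 20)/(u^2 - 5*u - 24)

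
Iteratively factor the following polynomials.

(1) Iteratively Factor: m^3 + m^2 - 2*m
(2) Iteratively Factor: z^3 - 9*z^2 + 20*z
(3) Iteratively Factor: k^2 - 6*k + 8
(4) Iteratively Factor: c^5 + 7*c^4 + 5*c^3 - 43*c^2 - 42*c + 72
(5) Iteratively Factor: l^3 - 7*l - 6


(1) = (m + 2)*(m^2 - m) = (m - 1)*(m + 2)*(m)
(2) = (z - 5)*(z^2 - 4*z) = (z - 5)*(z - 4)*(z)
(3) = (k - 4)*(k - 2)
(4) = (c + 4)*(c^4 + 3*c^3 - 7*c^2 - 15*c + 18) = (c - 1)*(c + 4)*(c^3 + 4*c^2 - 3*c - 18) = (c - 1)*(c + 3)*(c + 4)*(c^2 + c - 6) = (c - 1)*(c + 3)^2*(c + 4)*(c - 2)
(5) = (l - 3)*(l^2 + 3*l + 2) = (l - 3)*(l + 2)*(l + 1)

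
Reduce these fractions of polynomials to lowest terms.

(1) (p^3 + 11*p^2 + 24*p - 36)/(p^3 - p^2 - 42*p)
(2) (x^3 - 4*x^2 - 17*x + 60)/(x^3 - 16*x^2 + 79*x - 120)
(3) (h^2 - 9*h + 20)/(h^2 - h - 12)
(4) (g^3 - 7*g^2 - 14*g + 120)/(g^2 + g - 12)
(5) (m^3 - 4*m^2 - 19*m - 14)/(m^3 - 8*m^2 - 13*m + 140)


(1) = (p^2 + 5*p - 6)/(p^2 - 7*p)
(2) = (x + 4)/(x - 8)
(3) = (h - 5)/(h + 3)
(4) = (g^2 - 11*g + 30)/(g - 3)
(5) = (m^2 + 3*m + 2)/(m^2 - m - 20)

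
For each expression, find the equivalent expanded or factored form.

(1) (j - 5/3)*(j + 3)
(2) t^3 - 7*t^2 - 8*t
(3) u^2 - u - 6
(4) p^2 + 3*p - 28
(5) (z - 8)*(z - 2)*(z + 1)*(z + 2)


(1) = j^2 + 4*j/3 - 5
(2) = t*(t - 8)*(t + 1)
(3) = (u - 3)*(u + 2)
(4) = (p - 4)*(p + 7)
(5) = z^4 - 7*z^3 - 12*z^2 + 28*z + 32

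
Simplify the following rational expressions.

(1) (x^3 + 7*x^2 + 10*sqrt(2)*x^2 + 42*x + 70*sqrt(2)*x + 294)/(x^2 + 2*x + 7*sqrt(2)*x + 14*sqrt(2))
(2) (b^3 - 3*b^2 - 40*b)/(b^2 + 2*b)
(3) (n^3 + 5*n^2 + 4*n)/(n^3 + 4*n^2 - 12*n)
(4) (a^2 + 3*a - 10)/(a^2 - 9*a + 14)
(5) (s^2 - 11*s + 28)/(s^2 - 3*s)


(1) = (x^2 + x*(3*sqrt(2) + 7) + 21*sqrt(2))/(x + 2)
(2) = (b^2 - 3*b - 40)/(b + 2)
(3) = (n^2 + 5*n + 4)/(n^2 + 4*n - 12)
(4) = (a + 5)/(a - 7)
(5) = (s^2 - 11*s + 28)/(s^2 - 3*s)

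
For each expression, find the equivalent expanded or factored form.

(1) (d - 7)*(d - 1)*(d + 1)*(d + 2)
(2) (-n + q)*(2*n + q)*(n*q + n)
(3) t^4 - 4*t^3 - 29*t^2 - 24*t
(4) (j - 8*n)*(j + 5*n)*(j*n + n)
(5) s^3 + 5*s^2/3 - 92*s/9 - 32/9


(1) = d^4 - 5*d^3 - 15*d^2 + 5*d + 14
(2) = -2*n^3*q - 2*n^3 + n^2*q^2 + n^2*q + n*q^3 + n*q^2
(3) = t*(t - 8)*(t + 1)*(t + 3)
(4) = j^3*n - 3*j^2*n^2 + j^2*n - 40*j*n^3 - 3*j*n^2 - 40*n^3
(5) = (s - 8/3)*(s + 1/3)*(s + 4)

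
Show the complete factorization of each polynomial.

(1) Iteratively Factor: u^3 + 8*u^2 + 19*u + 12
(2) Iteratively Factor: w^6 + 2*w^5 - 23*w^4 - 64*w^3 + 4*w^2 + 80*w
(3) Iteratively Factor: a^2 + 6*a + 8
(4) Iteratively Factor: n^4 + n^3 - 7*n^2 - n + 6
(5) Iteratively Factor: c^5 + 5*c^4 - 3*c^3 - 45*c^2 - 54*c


(1) = (u + 1)*(u^2 + 7*u + 12) = (u + 1)*(u + 3)*(u + 4)
(2) = (w + 4)*(w^5 - 2*w^4 - 15*w^3 - 4*w^2 + 20*w) = (w + 2)*(w + 4)*(w^4 - 4*w^3 - 7*w^2 + 10*w) = w*(w + 2)*(w + 4)*(w^3 - 4*w^2 - 7*w + 10) = w*(w + 2)^2*(w + 4)*(w^2 - 6*w + 5) = w*(w - 1)*(w + 2)^2*(w + 4)*(w - 5)
(3) = (a + 4)*(a + 2)
(4) = (n - 2)*(n^3 + 3*n^2 - n - 3) = (n - 2)*(n - 1)*(n^2 + 4*n + 3) = (n - 2)*(n - 1)*(n + 3)*(n + 1)
(5) = (c + 3)*(c^4 + 2*c^3 - 9*c^2 - 18*c) = (c + 2)*(c + 3)*(c^3 - 9*c) = c*(c + 2)*(c + 3)*(c^2 - 9) = c*(c - 3)*(c + 2)*(c + 3)*(c + 3)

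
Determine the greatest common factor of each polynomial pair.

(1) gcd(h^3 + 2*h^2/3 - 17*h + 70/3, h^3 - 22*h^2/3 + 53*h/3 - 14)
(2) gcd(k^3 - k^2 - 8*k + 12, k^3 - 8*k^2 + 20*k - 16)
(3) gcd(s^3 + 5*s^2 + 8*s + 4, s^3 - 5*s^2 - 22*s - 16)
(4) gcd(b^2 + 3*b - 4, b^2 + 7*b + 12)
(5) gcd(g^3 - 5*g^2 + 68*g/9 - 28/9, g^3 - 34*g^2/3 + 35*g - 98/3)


(1) = gcd((h - 7/3)*(h - 2)*(h + 5), (h - 3)*(h - 7/3)*(h - 2)) = h^2 - 13*h/3 + 14/3
(2) = gcd((k - 2)^2*(k + 3), (k - 4)*(k - 2)^2) = k^2 - 4*k + 4
(3) = s^2 + 3*s + 2
(4) = b + 4
(5) = g^2 - 13*g/3 + 14/3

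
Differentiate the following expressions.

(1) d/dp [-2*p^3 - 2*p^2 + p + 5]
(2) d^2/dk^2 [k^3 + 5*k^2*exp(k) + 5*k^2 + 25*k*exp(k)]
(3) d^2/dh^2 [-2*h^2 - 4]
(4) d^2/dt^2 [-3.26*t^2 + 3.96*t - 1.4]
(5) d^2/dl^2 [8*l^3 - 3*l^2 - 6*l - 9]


(1) = -6*p^2 - 4*p + 1
(2) = 5*k^2*exp(k) + 45*k*exp(k) + 6*k + 60*exp(k) + 10
(3) = -4
(4) = -6.52000000000000
(5) = 48*l - 6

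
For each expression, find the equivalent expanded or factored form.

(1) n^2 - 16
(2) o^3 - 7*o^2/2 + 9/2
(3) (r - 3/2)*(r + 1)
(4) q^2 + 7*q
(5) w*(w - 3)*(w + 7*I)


(1) = (n - 4)*(n + 4)
(2) = (o - 3)*(o - 3/2)*(o + 1)
(3) = r^2 - r/2 - 3/2
(4) = q*(q + 7)
(5) = w^3 - 3*w^2 + 7*I*w^2 - 21*I*w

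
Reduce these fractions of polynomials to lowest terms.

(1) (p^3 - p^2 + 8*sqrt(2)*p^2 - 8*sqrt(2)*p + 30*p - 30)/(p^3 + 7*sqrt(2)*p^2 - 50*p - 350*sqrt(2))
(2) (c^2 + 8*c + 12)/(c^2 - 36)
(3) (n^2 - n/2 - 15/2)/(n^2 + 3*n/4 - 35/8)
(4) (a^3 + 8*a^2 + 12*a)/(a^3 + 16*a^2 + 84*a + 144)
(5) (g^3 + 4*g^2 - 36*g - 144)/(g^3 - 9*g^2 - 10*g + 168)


(1) = (p^2 + p*(-1 + 3*sqrt(2)) - 3*sqrt(2))/(p^2 + 2*sqrt(2)*p - 70)
(2) = (c + 2)/(c - 6)
(3) = (4*n - 12)/(4*n - 7)
(4) = (a^2 + 2*a)/(a^2 + 10*a + 24)
(5) = (g + 6)/(g - 7)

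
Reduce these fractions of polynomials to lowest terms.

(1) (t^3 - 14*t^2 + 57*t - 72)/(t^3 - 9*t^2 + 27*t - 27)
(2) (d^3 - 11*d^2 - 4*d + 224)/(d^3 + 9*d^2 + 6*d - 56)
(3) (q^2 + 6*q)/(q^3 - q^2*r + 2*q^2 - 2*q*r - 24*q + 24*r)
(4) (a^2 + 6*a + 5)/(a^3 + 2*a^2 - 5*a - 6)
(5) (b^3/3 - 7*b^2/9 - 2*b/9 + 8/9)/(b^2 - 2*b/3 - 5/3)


(1) = (t - 8)/(t - 3)
(2) = (d^2 - 15*d + 56)/(d^2 + 5*d - 14)
(3) = q/(q^2 - q*r - 4*q + 4*r)
(4) = (a + 5)/(a^2 + a - 6)
(5) = (3*b^2 - 10*b + 8)/(9*b - 15)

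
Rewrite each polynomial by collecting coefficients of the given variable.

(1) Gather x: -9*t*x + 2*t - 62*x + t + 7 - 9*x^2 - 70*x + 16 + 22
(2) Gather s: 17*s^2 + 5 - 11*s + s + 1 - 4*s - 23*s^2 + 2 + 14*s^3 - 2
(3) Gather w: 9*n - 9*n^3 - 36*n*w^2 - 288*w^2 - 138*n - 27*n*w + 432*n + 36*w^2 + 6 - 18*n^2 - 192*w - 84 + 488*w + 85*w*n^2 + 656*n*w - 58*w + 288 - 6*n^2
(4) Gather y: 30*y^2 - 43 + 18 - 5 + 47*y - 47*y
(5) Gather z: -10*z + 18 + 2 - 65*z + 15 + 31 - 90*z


(1) = 3*t - 9*x^2 + x*(-9*t - 132) + 45
(2) = 14*s^3 - 6*s^2 - 14*s + 6
(3) = -9*n^3 - 24*n^2 + 303*n + w^2*(-36*n - 252) + w*(85*n^2 + 629*n + 238) + 210
(4) = 30*y^2 - 30
(5) = 66 - 165*z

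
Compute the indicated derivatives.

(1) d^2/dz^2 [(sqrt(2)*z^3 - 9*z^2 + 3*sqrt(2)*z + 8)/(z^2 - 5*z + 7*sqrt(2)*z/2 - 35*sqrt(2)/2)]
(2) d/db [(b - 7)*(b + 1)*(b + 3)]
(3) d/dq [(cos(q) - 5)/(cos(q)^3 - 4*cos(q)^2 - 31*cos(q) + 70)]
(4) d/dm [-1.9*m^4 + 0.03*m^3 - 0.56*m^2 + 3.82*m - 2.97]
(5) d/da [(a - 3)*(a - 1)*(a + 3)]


(1) = 4*(-160*z^3 + 168*sqrt(2)*z^3 - 1680*sqrt(2)*z^2 + 1098*z^2 + 390*z + 3843*sqrt(2)*z - 11283 + 455*sqrt(2))/(4*z^6 - 60*z^5 + 42*sqrt(2)*z^5 - 630*sqrt(2)*z^4 + 594*z^4 - 4910*z^3 + 3493*sqrt(2)*z^3 - 10395*sqrt(2)*z^2 + 22050*z^2 - 36750*z + 25725*sqrt(2)*z - 42875*sqrt(2))
(2) = 3*b^2 - 6*b - 25
(3) = (83*cos(q) - 19*cos(2*q) + cos(3*q) + 151)*sin(q)/(2*(cos(q)^3 - 4*cos(q)^2 - 31*cos(q) + 70)^2)
(4) = -7.6*m^3 + 0.09*m^2 - 1.12*m + 3.82
(5) = 3*a^2 - 2*a - 9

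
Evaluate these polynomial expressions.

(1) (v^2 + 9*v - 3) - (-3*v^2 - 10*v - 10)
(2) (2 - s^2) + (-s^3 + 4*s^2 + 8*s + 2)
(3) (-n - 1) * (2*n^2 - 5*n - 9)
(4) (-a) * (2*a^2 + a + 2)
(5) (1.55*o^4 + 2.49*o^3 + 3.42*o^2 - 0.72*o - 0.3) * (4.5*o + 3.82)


(1) = 4*v^2 + 19*v + 7
(2) = -s^3 + 3*s^2 + 8*s + 4
(3) = -2*n^3 + 3*n^2 + 14*n + 9
(4) = -2*a^3 - a^2 - 2*a
(5) = 6.975*o^5 + 17.126*o^4 + 24.9018*o^3 + 9.8244*o^2 - 4.1004*o - 1.146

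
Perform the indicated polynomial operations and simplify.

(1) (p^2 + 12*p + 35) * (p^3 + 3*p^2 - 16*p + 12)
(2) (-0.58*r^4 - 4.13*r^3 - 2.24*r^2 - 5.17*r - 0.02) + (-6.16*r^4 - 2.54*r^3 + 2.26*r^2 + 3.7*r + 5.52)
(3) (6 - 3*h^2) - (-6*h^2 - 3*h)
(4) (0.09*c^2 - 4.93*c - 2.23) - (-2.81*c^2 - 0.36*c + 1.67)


(1) = p^5 + 15*p^4 + 55*p^3 - 75*p^2 - 416*p + 420
(2) = -6.74*r^4 - 6.67*r^3 + 0.02*r^2 - 1.47*r + 5.5
(3) = 3*h^2 + 3*h + 6
(4) = 2.9*c^2 - 4.57*c - 3.9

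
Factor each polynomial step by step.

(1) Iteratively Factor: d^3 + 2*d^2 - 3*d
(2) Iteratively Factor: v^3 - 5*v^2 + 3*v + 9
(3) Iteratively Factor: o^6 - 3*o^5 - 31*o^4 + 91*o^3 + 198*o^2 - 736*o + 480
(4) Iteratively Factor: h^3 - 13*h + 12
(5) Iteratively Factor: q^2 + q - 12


(1) = (d + 3)*(d^2 - d) = (d - 1)*(d + 3)*(d)
(2) = (v - 3)*(v^2 - 2*v - 3) = (v - 3)^2*(v + 1)
(3) = (o - 5)*(o^5 + 2*o^4 - 21*o^3 - 14*o^2 + 128*o - 96) = (o - 5)*(o - 1)*(o^4 + 3*o^3 - 18*o^2 - 32*o + 96) = (o - 5)*(o - 1)*(o + 4)*(o^3 - o^2 - 14*o + 24) = (o - 5)*(o - 2)*(o - 1)*(o + 4)*(o^2 + o - 12) = (o - 5)*(o - 2)*(o - 1)*(o + 4)^2*(o - 3)
(4) = (h - 1)*(h^2 + h - 12) = (h - 1)*(h + 4)*(h - 3)
(5) = (q - 3)*(q + 4)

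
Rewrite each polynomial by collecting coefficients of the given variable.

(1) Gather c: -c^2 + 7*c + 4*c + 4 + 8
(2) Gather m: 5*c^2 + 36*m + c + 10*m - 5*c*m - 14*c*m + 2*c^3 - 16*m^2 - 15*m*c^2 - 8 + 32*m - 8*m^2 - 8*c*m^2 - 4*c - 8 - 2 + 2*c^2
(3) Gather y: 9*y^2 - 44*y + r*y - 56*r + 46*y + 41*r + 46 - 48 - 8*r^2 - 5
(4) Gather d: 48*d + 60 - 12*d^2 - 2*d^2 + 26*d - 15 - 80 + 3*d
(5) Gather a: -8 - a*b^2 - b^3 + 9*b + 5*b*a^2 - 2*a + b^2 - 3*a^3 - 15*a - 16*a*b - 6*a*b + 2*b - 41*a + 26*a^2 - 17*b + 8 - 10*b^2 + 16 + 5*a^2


(1) = -c^2 + 11*c + 12
(2) = 2*c^3 + 7*c^2 - 3*c + m^2*(-8*c - 24) + m*(-15*c^2 - 19*c + 78) - 18
(3) = -8*r^2 - 15*r + 9*y^2 + y*(r + 2) - 7
(4) = -14*d^2 + 77*d - 35
(5) = -3*a^3 + a^2*(5*b + 31) + a*(-b^2 - 22*b - 58) - b^3 - 9*b^2 - 6*b + 16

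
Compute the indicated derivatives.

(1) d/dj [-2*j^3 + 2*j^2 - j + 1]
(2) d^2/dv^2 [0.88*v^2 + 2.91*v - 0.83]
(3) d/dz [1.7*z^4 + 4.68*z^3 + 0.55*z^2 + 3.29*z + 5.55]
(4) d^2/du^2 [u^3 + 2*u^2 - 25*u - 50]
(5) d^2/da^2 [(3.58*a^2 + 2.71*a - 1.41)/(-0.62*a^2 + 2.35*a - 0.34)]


(1) = -6*j^2 + 4*j - 1
(2) = 1.76000000000000
(3) = 6.8*z^3 + 14.04*z^2 + 1.1*z + 3.29
(4) = 6*u + 4
(5) = (-12.515568*a^3 + 7.780008*a^2 - 8.898612*a + 9.820718)/(0.238328*a^6 - 2.71002*a^5 + 10.663938*a^4 - 15.950155*a^3 + 5.847966*a^2 - 0.81498*a + 0.039304)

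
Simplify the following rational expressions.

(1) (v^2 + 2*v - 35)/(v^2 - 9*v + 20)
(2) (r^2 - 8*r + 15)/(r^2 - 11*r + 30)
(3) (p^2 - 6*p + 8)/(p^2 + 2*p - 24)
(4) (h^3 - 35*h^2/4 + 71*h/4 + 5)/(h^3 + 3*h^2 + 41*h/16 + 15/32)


(1) = (v + 7)/(v - 4)
(2) = (r - 3)/(r - 6)
(3) = (p - 2)/(p + 6)
(4) = (8*h^2 - 72*h + 160)/(8*h^2 + 22*h + 15)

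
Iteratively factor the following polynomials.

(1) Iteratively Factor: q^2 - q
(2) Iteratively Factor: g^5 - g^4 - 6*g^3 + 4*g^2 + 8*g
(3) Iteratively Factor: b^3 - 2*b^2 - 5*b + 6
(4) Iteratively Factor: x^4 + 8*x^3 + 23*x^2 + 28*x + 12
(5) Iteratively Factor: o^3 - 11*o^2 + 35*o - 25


(1) = (q)*(q - 1)
(2) = (g - 2)*(g^4 + g^3 - 4*g^2 - 4*g) = (g - 2)*(g + 2)*(g^3 - g^2 - 2*g) = g*(g - 2)*(g + 2)*(g^2 - g - 2) = g*(g - 2)*(g + 1)*(g + 2)*(g - 2)
(3) = (b - 3)*(b^2 + b - 2) = (b - 3)*(b - 1)*(b + 2)
(4) = (x + 3)*(x^3 + 5*x^2 + 8*x + 4) = (x + 1)*(x + 3)*(x^2 + 4*x + 4) = (x + 1)*(x + 2)*(x + 3)*(x + 2)
(5) = (o - 5)*(o^2 - 6*o + 5) = (o - 5)^2*(o - 1)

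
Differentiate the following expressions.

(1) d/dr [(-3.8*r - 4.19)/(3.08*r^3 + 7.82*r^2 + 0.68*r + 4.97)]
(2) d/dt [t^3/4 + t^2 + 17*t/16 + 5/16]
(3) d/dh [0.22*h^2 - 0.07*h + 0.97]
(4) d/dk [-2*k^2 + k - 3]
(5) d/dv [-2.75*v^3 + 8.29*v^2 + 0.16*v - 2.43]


(1) = (23.408*r^3 + 68.4316*r^2 + 65.5316*r - 16.0368)/(9.4864*r^6 + 48.1712*r^5 + 65.3412*r^4 + 41.2504*r^3 + 78.1932*r^2 + 6.7592*r + 24.7009)
(2) = 3*t^2/4 + 2*t + 17/16
(3) = 0.44*h - 0.07
(4) = 1 - 4*k
(5) = -8.25*v^2 + 16.58*v + 0.16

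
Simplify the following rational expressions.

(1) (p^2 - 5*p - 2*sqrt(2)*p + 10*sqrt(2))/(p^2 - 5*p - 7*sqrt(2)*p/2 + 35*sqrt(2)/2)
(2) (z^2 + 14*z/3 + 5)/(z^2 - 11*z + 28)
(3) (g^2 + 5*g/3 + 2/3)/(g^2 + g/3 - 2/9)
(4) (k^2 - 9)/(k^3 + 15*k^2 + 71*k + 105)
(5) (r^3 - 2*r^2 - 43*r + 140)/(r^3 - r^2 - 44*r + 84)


(1) = (2*p - 4*sqrt(2))/(2*p - 7*sqrt(2))
(2) = (3*z^2 + 14*z + 15)/(3*z^2 - 33*z + 84)
(3) = (3*g + 3)/(3*g - 1)
(4) = (k - 3)/(k^2 + 12*k + 35)
(5) = (r^2 - 9*r + 20)/(r^2 - 8*r + 12)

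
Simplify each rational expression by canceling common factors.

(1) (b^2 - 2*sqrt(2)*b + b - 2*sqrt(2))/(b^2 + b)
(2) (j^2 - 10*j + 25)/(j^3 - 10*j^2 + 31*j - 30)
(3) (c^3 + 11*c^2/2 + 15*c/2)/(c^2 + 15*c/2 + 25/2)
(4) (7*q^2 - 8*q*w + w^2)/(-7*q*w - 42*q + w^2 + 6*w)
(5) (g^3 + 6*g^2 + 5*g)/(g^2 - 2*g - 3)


(1) = (b - 2*sqrt(2))/b
(2) = (j - 5)/(j^2 - 5*j + 6)
(3) = (c^2 + 3*c)/(c + 5)
(4) = (-q + w)/(w + 6)
(5) = (g^2 + 5*g)/(g - 3)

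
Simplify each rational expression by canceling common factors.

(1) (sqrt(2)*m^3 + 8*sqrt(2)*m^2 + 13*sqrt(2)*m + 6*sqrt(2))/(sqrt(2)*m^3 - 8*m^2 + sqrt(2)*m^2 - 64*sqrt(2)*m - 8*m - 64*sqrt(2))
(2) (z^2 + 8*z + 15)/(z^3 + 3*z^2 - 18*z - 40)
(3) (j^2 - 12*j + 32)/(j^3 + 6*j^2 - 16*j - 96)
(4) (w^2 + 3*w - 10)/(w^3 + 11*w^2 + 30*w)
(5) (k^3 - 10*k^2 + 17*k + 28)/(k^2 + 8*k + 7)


(1) = (sqrt(2)*m^2 + 7*sqrt(2)*m + 6*sqrt(2))/(sqrt(2)*m^2 - 8*m - 64*sqrt(2))
(2) = (z + 3)/(z^2 - 2*z - 8)
(3) = (j - 8)/(j^2 + 10*j + 24)
(4) = (w - 2)/(w^2 + 6*w)
(5) = (k^2 - 11*k + 28)/(k + 7)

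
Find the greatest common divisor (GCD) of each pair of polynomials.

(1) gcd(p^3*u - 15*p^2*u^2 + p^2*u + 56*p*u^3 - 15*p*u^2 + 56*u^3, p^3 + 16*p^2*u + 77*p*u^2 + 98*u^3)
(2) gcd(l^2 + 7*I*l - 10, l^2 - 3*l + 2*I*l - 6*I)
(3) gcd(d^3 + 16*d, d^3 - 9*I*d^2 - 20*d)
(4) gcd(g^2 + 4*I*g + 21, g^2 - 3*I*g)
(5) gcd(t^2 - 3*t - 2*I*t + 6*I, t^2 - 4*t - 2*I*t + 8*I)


(1) = 1
(2) = l + 2*I
(3) = d^2 - 4*I*d
(4) = gcd((g - 3*I)*(g + 7*I), g*(g - 3*I)) = g - 3*I
(5) = gcd((t - 3)*(t - 2*I), (t - 4)*(t - 2*I)) = t - 2*I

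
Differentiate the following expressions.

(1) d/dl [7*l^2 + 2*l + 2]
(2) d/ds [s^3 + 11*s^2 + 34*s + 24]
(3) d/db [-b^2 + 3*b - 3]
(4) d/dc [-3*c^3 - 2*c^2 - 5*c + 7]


(1) = 14*l + 2
(2) = 3*s^2 + 22*s + 34
(3) = 3 - 2*b
(4) = -9*c^2 - 4*c - 5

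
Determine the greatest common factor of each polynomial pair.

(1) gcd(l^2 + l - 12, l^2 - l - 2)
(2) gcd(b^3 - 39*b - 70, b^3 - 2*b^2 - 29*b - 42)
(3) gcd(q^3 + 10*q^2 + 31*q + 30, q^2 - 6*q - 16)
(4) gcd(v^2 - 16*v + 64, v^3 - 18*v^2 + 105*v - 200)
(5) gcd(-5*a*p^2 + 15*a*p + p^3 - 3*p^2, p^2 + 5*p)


(1) = gcd((l - 3)*(l + 4), (l - 2)*(l + 1)) = 1
(2) = gcd((b - 7)*(b + 2)*(b + 5), (b - 7)*(b + 2)*(b + 3)) = b^2 - 5*b - 14
(3) = gcd((q + 2)*(q + 3)*(q + 5), (q - 8)*(q + 2)) = q + 2
(4) = gcd((v - 8)^2, (v - 8)*(v - 5)^2) = v - 8
(5) = gcd(p*(-5*a + p)*(p - 3), p*(p + 5)) = p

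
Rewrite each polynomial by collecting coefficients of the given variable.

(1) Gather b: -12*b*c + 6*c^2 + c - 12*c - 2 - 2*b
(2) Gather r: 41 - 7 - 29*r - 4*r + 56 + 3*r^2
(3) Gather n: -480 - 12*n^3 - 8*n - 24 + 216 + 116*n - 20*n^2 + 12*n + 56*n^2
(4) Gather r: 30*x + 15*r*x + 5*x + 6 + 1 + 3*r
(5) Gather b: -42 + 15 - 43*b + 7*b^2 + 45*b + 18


(1) = b*(-12*c - 2) + 6*c^2 - 11*c - 2
(2) = 3*r^2 - 33*r + 90
(3) = -12*n^3 + 36*n^2 + 120*n - 288
(4) = r*(15*x + 3) + 35*x + 7
(5) = 7*b^2 + 2*b - 9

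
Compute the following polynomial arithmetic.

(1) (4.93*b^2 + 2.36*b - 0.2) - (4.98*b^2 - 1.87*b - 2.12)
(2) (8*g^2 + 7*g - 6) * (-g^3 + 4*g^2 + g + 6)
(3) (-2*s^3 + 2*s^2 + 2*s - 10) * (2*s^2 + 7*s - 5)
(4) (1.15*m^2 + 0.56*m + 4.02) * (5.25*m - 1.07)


(1) = -0.05*b^2 + 4.23*b + 1.92
(2) = -8*g^5 + 25*g^4 + 42*g^3 + 31*g^2 + 36*g - 36
(3) = -4*s^5 - 10*s^4 + 28*s^3 - 16*s^2 - 80*s + 50
(4) = 6.0375*m^3 + 1.7095*m^2 + 20.5058*m - 4.3014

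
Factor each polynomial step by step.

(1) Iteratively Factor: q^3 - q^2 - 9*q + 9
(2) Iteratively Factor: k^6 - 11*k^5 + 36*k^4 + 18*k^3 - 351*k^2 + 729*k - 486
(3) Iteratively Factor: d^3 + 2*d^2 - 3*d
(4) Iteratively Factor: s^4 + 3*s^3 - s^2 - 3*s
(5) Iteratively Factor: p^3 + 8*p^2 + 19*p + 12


(1) = (q + 3)*(q^2 - 4*q + 3) = (q - 3)*(q + 3)*(q - 1)
(2) = (k - 3)*(k^5 - 8*k^4 + 12*k^3 + 54*k^2 - 189*k + 162) = (k - 3)^2*(k^4 - 5*k^3 - 3*k^2 + 45*k - 54) = (k - 3)^2*(k - 2)*(k^3 - 3*k^2 - 9*k + 27) = (k - 3)^2*(k - 2)*(k + 3)*(k^2 - 6*k + 9) = (k - 3)^3*(k - 2)*(k + 3)*(k - 3)
(3) = (d)*(d^2 + 2*d - 3) = d*(d - 1)*(d + 3)
(4) = (s + 1)*(s^3 + 2*s^2 - 3*s) = (s - 1)*(s + 1)*(s^2 + 3*s) = s*(s - 1)*(s + 1)*(s + 3)
(5) = (p + 1)*(p^2 + 7*p + 12) = (p + 1)*(p + 3)*(p + 4)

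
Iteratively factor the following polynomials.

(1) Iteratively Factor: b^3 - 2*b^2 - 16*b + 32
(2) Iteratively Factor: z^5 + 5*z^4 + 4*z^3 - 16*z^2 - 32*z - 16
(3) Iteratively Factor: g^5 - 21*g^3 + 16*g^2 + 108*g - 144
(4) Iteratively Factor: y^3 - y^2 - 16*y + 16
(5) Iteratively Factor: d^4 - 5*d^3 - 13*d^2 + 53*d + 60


(1) = (b - 4)*(b^2 + 2*b - 8) = (b - 4)*(b + 4)*(b - 2)
(2) = (z + 2)*(z^4 + 3*z^3 - 2*z^2 - 12*z - 8) = (z - 2)*(z + 2)*(z^3 + 5*z^2 + 8*z + 4) = (z - 2)*(z + 2)^2*(z^2 + 3*z + 2) = (z - 2)*(z + 1)*(z + 2)^2*(z + 2)
(3) = (g - 2)*(g^4 + 2*g^3 - 17*g^2 - 18*g + 72) = (g - 3)*(g - 2)*(g^3 + 5*g^2 - 2*g - 24) = (g - 3)*(g - 2)*(g + 4)*(g^2 + g - 6) = (g - 3)*(g - 2)*(g + 3)*(g + 4)*(g - 2)
(4) = (y - 4)*(y^2 + 3*y - 4) = (y - 4)*(y - 1)*(y + 4)
(5) = (d - 5)*(d^3 - 13*d - 12) = (d - 5)*(d + 3)*(d^2 - 3*d - 4) = (d - 5)*(d - 4)*(d + 3)*(d + 1)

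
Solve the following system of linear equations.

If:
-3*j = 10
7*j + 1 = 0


Then:
No Solution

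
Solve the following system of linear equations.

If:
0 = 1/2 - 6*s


Then:
s = 1/12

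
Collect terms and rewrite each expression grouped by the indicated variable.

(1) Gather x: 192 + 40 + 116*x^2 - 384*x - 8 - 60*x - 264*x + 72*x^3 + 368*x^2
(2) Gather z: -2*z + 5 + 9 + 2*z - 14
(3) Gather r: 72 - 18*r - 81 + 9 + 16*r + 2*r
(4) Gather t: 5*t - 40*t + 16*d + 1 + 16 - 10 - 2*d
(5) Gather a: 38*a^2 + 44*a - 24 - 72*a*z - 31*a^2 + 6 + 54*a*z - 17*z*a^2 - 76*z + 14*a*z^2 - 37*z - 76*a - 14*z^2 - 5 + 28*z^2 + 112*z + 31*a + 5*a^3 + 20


(1) = 72*x^3 + 484*x^2 - 708*x + 224
(2) = 0
(3) = 0
(4) = 14*d - 35*t + 7
(5) = 5*a^3 + a^2*(7 - 17*z) + a*(14*z^2 - 18*z - 1) + 14*z^2 - z - 3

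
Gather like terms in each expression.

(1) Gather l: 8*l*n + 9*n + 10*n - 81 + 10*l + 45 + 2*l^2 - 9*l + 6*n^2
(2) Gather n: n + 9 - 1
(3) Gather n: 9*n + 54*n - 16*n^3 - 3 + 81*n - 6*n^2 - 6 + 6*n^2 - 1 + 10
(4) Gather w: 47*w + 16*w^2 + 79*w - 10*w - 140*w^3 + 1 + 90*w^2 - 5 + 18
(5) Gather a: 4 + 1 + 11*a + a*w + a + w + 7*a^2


(1) = 2*l^2 + l*(8*n + 1) + 6*n^2 + 19*n - 36
(2) = n + 8
(3) = -16*n^3 + 144*n
(4) = -140*w^3 + 106*w^2 + 116*w + 14
(5) = 7*a^2 + a*(w + 12) + w + 5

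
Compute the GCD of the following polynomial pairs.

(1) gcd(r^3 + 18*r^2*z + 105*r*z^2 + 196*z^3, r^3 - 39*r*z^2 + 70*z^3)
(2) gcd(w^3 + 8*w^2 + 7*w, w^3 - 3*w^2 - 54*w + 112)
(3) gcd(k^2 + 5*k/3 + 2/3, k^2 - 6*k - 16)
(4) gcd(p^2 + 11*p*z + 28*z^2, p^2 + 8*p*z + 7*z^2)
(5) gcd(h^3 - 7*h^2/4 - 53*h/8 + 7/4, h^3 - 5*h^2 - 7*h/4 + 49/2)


(1) = gcd((r + 4*z)*(r + 7*z)^2, (r - 5*z)*(r - 2*z)*(r + 7*z)) = r + 7*z
(2) = w + 7
(3) = 1
(4) = gcd((p + 4*z)*(p + 7*z), (p + z)*(p + 7*z)) = p + 7*z
(5) = gcd((h - 7/2)*(h - 1/4)*(h + 2), (h - 7/2)^2*(h + 2)) = h^2 - 3*h/2 - 7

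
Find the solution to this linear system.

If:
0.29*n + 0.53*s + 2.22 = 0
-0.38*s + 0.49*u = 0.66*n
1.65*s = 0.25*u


Then:
n = -5.38
s = -1.24
u = -8.21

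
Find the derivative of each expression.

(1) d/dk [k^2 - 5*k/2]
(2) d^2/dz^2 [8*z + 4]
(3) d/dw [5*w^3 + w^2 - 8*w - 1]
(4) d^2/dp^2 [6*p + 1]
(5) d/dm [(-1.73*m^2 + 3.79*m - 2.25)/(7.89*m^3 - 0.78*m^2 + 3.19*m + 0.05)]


(1) = 2*k - 5/2
(2) = 0
(3) = 15*w^2 + 2*w - 8
(4) = 0
(5) = (13.6497*m^4 - 59.8062*m^3 + 50.695*m^2 - 3.683*m + 7.367)/(62.2521*m^6 - 12.3084*m^5 + 50.9466*m^4 - 4.1874*m^3 + 10.0981*m^2 + 0.319*m + 0.0025)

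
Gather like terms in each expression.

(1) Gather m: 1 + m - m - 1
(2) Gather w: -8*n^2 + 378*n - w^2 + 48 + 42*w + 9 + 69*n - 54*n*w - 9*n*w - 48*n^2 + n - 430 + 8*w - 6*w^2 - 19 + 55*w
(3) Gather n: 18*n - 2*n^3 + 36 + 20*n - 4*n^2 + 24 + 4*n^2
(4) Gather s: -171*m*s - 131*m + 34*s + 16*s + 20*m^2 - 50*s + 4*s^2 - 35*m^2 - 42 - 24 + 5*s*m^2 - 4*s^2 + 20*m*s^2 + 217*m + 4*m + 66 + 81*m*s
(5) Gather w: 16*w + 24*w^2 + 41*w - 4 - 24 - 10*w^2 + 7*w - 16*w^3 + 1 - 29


(1) = 0
(2) = -56*n^2 + 448*n - 7*w^2 + w*(105 - 63*n) - 392
(3) = -2*n^3 + 38*n + 60
(4) = -15*m^2 + 20*m*s^2 + 90*m + s*(5*m^2 - 90*m)
(5) = -16*w^3 + 14*w^2 + 64*w - 56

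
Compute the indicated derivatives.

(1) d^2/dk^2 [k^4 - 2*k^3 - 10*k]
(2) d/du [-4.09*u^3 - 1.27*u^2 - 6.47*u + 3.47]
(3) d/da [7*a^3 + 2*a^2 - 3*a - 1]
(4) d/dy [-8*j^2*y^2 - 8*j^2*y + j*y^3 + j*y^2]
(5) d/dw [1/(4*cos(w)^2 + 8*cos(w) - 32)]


(1) = 12*k*(k - 1)
(2) = -12.27*u^2 - 2.54*u - 6.47
(3) = 21*a^2 + 4*a - 3
(4) = j*(-16*j*y - 8*j + 3*y^2 + 2*y)
(5) = (cos(w) + 1)*sin(w)/(2*(cos(w)^2 + 2*cos(w) - 8)^2)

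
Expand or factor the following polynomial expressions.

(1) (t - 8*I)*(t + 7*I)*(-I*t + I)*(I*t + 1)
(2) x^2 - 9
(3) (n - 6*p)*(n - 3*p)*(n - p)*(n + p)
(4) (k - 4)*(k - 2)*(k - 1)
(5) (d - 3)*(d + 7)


(1) = t^4 - t^3 - 2*I*t^3 + 55*t^2 + 2*I*t^2 - 55*t - 56*I*t + 56*I
(2) = (x - 3)*(x + 3)
(3) = n^4 - 9*n^3*p + 17*n^2*p^2 + 9*n*p^3 - 18*p^4
(4) = k^3 - 7*k^2 + 14*k - 8
(5) = d^2 + 4*d - 21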